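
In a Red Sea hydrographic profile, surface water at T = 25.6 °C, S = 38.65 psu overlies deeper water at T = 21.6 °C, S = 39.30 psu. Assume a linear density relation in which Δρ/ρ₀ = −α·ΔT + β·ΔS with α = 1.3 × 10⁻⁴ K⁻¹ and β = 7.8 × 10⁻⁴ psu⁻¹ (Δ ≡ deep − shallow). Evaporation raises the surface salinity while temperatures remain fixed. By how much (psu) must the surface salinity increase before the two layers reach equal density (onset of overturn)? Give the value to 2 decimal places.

Neutral buoyancy requires −α(T_deep − T_surf) + β(S_deep − S_surf′) = 0.
S_surf′ = S_deep − (α/β)·ΔT = 39.30 − (1.3 × 10⁻⁴/7.8 × 10⁻⁴)·(-4.0) = 39.9667 psu.
Increase required: 39.9667 − 38.65 = 1.3167 psu.

1.32 psu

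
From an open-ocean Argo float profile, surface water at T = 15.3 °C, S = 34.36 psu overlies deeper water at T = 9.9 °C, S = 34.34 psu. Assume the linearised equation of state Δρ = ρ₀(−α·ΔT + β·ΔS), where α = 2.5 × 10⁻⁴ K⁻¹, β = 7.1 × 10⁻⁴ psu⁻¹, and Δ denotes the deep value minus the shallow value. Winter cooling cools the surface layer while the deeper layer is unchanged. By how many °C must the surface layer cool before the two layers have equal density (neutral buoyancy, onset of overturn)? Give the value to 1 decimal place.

Neutral buoyancy requires Δρ = 0, i.e. −α(T_deep − T_surf′) + β(S_deep − S_surf) = 0.
T_surf′ = T_deep − (β/α)·ΔS = 9.9 − (7.1 × 10⁻⁴/2.5 × 10⁻⁴)·(-0.02) = 9.957 °C.
Cooling required: 15.3 − (9.957) = 5.343 °C.

5.3 °C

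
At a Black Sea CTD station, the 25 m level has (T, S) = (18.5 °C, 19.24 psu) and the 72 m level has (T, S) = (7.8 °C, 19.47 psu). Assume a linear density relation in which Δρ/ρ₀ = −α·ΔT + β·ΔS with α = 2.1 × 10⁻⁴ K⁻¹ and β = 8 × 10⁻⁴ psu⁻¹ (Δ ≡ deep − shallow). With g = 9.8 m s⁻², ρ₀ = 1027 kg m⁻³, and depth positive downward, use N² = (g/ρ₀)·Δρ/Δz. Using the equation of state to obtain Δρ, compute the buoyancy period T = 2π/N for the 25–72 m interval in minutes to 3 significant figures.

ΔT = -10.7 K, ΔS = +0.23 psu (deep − shallow).
Δρ/ρ₀ = −αΔT + βΔS = 2.247 × 10⁻³ + 1.84 × 10⁻⁴ = 2.431 × 10⁻³, so Δρ ≈ 2.497 kg m⁻³.
N² = (g/ρ₀)·Δρ/Δz = g·(Δρ/ρ₀)/Δz = 9.8 × 2.431 × 10⁻³ / 47 = 5.0689 × 10⁻⁴ s⁻².
N = √(5.0689 × 10⁻⁴) = 0.022514 rad s⁻¹ → T = 2π/N = 279.08 s = 4.6513 min ≈ 4.65 min.

4.65 min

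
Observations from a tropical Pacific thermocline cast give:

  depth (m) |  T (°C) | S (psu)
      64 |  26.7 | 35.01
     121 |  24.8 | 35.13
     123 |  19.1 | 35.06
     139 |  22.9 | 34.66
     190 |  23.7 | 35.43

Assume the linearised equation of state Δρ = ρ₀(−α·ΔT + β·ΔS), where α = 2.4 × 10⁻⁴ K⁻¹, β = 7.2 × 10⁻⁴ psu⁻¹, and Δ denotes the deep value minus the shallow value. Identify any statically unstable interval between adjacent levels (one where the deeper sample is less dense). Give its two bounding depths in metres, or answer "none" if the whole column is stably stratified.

Evaluate Δρ/ρ₀ = −αΔT + βΔS across each adjacent pair:
  64–121 m: −αΔT+βΔS = −(2.4 × 10⁻⁴)(-1.9)+(7.2 × 10⁻⁴)(+0.12) = 5.4 × 10⁻⁴ → stable
  121–123 m: −αΔT+βΔS = −(2.4 × 10⁻⁴)(-5.7)+(7.2 × 10⁻⁴)(-0.07) = 1.3 × 10⁻³ → stable
  123–139 m: −αΔT+βΔS = −(2.4 × 10⁻⁴)(+3.8)+(7.2 × 10⁻⁴)(-0.40) = -1.2 × 10⁻³ → UNSTABLE
  139–190 m: −αΔT+βΔS = −(2.4 × 10⁻⁴)(+0.8)+(7.2 × 10⁻⁴)(+0.77) = 3.6 × 10⁻⁴ → stable
The 123–139 m interval has Δρ < 0: lighter water underlies denser water.

123–139 m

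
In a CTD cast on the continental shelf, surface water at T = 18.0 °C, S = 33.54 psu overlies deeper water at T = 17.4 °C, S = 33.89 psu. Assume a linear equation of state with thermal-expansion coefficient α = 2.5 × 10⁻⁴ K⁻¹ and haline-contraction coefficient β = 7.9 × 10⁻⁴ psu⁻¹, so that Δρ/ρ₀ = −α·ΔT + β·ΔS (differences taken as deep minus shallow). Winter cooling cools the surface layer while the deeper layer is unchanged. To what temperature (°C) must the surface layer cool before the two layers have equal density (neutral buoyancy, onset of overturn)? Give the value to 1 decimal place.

16.3 °C

Neutral buoyancy requires Δρ = 0, i.e. −α(T_deep − T_surf′) + β(S_deep − S_surf) = 0.
T_surf′ = T_deep − (β/α)·ΔS = 17.4 − (7.9 × 10⁻⁴/2.5 × 10⁻⁴)·(+0.35) = 16.294 °C.
Cooling required: 18.0 − (16.294) = 1.706 °C.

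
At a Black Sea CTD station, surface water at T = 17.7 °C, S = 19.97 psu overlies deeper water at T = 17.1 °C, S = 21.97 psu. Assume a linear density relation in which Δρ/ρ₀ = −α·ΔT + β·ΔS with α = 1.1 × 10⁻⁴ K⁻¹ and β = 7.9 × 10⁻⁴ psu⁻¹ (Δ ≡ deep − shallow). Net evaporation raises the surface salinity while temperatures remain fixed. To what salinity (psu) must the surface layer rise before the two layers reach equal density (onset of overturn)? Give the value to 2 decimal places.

22.05 psu

Neutral buoyancy requires −α(T_deep − T_surf) + β(S_deep − S_surf′) = 0.
S_surf′ = S_deep − (α/β)·ΔT = 21.97 − (1.1 × 10⁻⁴/7.9 × 10⁻⁴)·(-0.6) = 22.0535 psu.
Increase required: 22.0535 − 19.97 = 2.0835 psu.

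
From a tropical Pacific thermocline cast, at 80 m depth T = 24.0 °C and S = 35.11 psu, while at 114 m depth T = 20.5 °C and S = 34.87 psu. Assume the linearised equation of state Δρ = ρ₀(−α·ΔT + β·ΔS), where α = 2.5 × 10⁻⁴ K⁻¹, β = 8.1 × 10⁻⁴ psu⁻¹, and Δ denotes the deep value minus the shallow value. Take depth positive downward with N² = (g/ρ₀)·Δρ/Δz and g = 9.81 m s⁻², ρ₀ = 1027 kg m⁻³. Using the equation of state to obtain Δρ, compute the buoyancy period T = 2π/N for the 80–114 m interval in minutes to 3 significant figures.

7.47 min

ΔT = -3.5 K, ΔS = -0.24 psu (deep − shallow).
Δρ/ρ₀ = −αΔT + βΔS = 8.75 × 10⁻⁴ − 1.944 × 10⁻⁴ = 6.806 × 10⁻⁴, so Δρ ≈ 0.6990 kg m⁻³.
N² = (g/ρ₀)·Δρ/Δz = g·(Δρ/ρ₀)/Δz = 9.81 × 6.806 × 10⁻⁴ / 34 = 1.9637 × 10⁻⁴ s⁻².
N = √(1.9637 × 10⁻⁴) = 0.014013 rad s⁻¹ → T = 2π/N = 448.38 s = 7.4730 min ≈ 7.47 min.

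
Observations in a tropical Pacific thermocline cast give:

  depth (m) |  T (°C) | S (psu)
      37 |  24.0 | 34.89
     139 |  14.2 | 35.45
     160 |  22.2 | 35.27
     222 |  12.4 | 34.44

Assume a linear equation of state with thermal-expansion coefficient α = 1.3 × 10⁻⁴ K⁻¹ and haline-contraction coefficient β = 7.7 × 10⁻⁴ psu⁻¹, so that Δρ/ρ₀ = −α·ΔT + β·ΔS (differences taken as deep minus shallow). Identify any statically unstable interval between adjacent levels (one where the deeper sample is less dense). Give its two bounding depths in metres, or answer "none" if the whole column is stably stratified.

139–160 m

Evaluate Δρ/ρ₀ = −αΔT + βΔS across each adjacent pair:
  37–139 m: −αΔT+βΔS = −(1.3 × 10⁻⁴)(-9.8)+(7.7 × 10⁻⁴)(+0.56) = 1.7 × 10⁻³ → stable
  139–160 m: −αΔT+βΔS = −(1.3 × 10⁻⁴)(+8.0)+(7.7 × 10⁻⁴)(-0.18) = -1.2 × 10⁻³ → UNSTABLE
  160–222 m: −αΔT+βΔS = −(1.3 × 10⁻⁴)(-9.8)+(7.7 × 10⁻⁴)(-0.83) = 6.3 × 10⁻⁴ → stable
The 139–160 m interval has Δρ < 0: lighter water underlies denser water.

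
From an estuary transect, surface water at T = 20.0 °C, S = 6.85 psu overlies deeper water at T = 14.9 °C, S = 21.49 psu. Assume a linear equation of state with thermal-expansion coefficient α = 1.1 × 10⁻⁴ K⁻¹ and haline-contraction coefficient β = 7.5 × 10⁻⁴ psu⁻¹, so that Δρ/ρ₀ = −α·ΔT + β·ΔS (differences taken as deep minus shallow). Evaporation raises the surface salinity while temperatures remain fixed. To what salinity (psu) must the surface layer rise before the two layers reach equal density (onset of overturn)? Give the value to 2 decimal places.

Neutral buoyancy requires −α(T_deep − T_surf) + β(S_deep − S_surf′) = 0.
S_surf′ = S_deep − (α/β)·ΔT = 21.49 − (1.1 × 10⁻⁴/7.5 × 10⁻⁴)·(-5.1) = 22.2380 psu.
Increase required: 22.2380 − 6.85 = 15.3880 psu.

22.24 psu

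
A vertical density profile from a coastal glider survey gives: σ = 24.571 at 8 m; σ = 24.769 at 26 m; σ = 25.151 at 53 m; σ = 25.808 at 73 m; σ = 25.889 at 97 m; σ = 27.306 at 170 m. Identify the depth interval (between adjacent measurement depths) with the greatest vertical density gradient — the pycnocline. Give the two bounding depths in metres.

Compute the density gradient over each adjacent pair:
  8–26 m: Δρ/Δz = 0.198/18 = 0.011 kg m⁻⁴
  26–53 m: Δρ/Δz = 0.382/27 = 0.014 kg m⁻⁴
  53–73 m: Δρ/Δz = 0.657/20 = 0.033 kg m⁻⁴
  73–97 m: Δρ/Δz = 0.081/24 = 3.4 × 10⁻³ kg m⁻⁴
  97–170 m: Δρ/Δz = 1.417/73 = 0.019 kg m⁻⁴
The largest gradient is in the 53–73 m interval — the pycnocline.

53–73 m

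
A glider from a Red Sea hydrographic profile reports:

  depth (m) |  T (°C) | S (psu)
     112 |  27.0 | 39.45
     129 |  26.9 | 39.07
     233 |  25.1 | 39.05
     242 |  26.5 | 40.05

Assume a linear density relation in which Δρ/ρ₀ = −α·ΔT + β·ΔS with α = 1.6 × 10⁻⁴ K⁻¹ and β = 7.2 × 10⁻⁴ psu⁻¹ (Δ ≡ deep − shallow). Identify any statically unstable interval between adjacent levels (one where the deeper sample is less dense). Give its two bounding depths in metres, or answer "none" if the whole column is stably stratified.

112–129 m

Evaluate Δρ/ρ₀ = −αΔT + βΔS across each adjacent pair:
  112–129 m: −αΔT+βΔS = −(1.6 × 10⁻⁴)(-0.1)+(7.2 × 10⁻⁴)(-0.38) = -2.6 × 10⁻⁴ → UNSTABLE
  129–233 m: −αΔT+βΔS = −(1.6 × 10⁻⁴)(-1.8)+(7.2 × 10⁻⁴)(-0.02) = 2.7 × 10⁻⁴ → stable
  233–242 m: −αΔT+βΔS = −(1.6 × 10⁻⁴)(+1.4)+(7.2 × 10⁻⁴)(+1.00) = 5.0 × 10⁻⁴ → stable
The 112–129 m interval has Δρ < 0: lighter water underlies denser water.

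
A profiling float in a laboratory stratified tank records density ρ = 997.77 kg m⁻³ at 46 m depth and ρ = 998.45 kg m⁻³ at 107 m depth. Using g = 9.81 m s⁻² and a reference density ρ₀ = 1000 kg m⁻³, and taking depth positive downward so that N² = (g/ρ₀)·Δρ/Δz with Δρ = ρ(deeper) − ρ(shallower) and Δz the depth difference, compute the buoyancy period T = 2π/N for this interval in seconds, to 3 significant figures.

601 s

Δρ = 998.45 − 997.77 = 0.68 kg m⁻³ over Δz = 107 − 46 = 61 m.
N² = (9.81/1000) × (0.68/61) = 1.0936 × 10⁻⁴ s⁻².
N = √(1.0936 × 10⁻⁴) = 0.010458 rad s⁻¹, so T = 2π/N = 600.80 s ≈ 601 s.
Since Δρ > 0 the layer is stably stratified.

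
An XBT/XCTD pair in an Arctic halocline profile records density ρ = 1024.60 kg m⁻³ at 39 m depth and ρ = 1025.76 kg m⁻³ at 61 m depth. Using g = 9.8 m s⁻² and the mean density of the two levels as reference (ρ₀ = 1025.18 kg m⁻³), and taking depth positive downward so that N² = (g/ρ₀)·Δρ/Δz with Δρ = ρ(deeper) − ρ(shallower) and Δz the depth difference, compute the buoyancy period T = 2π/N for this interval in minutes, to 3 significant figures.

4.66 min

Δρ = 1025.76 − 1024.60 = 1.16 kg m⁻³ over Δz = 61 − 39 = 22 m.
N² = (9.8/1025.18) × (1.16/22) = 5.0404 × 10⁻⁴ s⁻².
N = √(5.0404 × 10⁻⁴) = 0.022451 rad s⁻¹, so T = 2π/N = 279.86 s = 4.6643 min ≈ 4.66 min.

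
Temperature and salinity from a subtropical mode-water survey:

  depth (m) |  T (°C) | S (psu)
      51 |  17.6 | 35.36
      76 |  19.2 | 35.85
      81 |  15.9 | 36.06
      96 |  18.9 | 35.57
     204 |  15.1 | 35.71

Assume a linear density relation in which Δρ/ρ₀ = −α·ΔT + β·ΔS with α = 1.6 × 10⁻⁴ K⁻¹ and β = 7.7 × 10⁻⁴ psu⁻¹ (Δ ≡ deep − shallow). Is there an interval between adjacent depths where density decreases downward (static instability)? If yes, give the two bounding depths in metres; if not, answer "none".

Evaluate Δρ/ρ₀ = −αΔT + βΔS across each adjacent pair:
  51–76 m: −αΔT+βΔS = −(1.6 × 10⁻⁴)(+1.6)+(7.7 × 10⁻⁴)(+0.49) = 1.2 × 10⁻⁴ → stable
  76–81 m: −αΔT+βΔS = −(1.6 × 10⁻⁴)(-3.3)+(7.7 × 10⁻⁴)(+0.21) = 6.9 × 10⁻⁴ → stable
  81–96 m: −αΔT+βΔS = −(1.6 × 10⁻⁴)(+3.0)+(7.7 × 10⁻⁴)(-0.49) = -8.6 × 10⁻⁴ → UNSTABLE
  96–204 m: −αΔT+βΔS = −(1.6 × 10⁻⁴)(-3.8)+(7.7 × 10⁻⁴)(+0.14) = 7.2 × 10⁻⁴ → stable
The 81–96 m interval has Δρ < 0: lighter water underlies denser water.

81–96 m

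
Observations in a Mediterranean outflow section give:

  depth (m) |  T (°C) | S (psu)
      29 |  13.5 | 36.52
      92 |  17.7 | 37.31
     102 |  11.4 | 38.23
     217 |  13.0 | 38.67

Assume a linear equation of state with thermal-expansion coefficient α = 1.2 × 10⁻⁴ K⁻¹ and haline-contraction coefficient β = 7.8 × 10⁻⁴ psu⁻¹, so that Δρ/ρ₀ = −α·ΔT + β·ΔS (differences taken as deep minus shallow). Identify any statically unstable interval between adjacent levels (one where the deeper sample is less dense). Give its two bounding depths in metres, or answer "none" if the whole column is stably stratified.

none

Evaluate Δρ/ρ₀ = −αΔT + βΔS across each adjacent pair:
  29–92 m: −αΔT+βΔS = −(1.2 × 10⁻⁴)(+4.2)+(7.8 × 10⁻⁴)(+0.79) = 1.1 × 10⁻⁴ → stable
  92–102 m: −αΔT+βΔS = −(1.2 × 10⁻⁴)(-6.3)+(7.8 × 10⁻⁴)(+0.92) = 1.5 × 10⁻³ → stable
  102–217 m: −αΔT+βΔS = −(1.2 × 10⁻⁴)(+1.6)+(7.8 × 10⁻⁴)(+0.44) = 1.5 × 10⁻⁴ → stable
Every interval has Δρ > 0: the column is stably stratified throughout.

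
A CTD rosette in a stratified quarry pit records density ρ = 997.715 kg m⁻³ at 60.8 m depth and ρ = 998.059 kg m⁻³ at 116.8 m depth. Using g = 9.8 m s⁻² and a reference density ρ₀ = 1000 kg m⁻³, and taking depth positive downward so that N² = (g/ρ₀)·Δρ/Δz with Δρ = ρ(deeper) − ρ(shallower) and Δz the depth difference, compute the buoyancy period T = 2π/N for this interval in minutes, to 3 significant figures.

Δρ = 998.059 − 997.715 = 0.344 kg m⁻³ over Δz = 116.8 − 60.8 = 56 m.
N² = (9.8/1000) × (0.344/56) = 6.0200 × 10⁻⁵ s⁻².
N = √(6.0200 × 10⁻⁵) = 7.7589 × 10⁻³ rad s⁻¹, so T = 2π/N = 809.80 s = 13.497 min ≈ 13.5 min.

13.5 min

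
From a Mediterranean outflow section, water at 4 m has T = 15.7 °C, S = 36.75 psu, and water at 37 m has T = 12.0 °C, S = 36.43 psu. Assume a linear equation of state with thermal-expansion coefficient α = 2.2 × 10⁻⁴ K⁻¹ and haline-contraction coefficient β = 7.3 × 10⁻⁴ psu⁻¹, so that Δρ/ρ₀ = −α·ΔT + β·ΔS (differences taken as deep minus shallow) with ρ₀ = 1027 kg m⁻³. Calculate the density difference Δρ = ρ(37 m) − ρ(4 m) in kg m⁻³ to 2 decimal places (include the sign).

+0.60 kg m⁻³

ΔT = -3.7 K, ΔS = -0.32 psu (deep − shallow).
Δρ/ρ₀ = −(2.2 × 10⁻⁴)(-3.7) + (7.3 × 10⁻⁴)(-0.32) = 5.804 × 10⁻⁴.
Δρ = 1027 × (5.804 × 10⁻⁴) = +0.60 kg m⁻³.
Positive Δρ: denser below, stable.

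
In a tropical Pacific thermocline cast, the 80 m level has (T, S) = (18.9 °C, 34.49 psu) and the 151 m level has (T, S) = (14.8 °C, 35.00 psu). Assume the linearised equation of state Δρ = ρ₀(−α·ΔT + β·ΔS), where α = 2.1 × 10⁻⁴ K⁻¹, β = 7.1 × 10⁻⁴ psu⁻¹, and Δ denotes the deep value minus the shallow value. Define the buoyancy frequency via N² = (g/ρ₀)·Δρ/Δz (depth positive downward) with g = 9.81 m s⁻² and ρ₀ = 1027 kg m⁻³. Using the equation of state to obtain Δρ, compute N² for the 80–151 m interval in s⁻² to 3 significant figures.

ΔT = -4.1 K, ΔS = +0.51 psu (deep − shallow).
Δρ/ρ₀ = −αΔT + βΔS = 8.61 × 10⁻⁴ + 3.621 × 10⁻⁴ = 1.2231 × 10⁻³, so Δρ ≈ 1.256 kg m⁻³.
N² = (g/ρ₀)·Δρ/Δz = g·(Δρ/ρ₀)/Δz = 9.81 × 1.2231 × 10⁻³ / 71 = 1.6899 × 10⁻⁴ s⁻² ≈ 1.69 × 10⁻⁴ s⁻².

1.69 × 10⁻⁴ s⁻²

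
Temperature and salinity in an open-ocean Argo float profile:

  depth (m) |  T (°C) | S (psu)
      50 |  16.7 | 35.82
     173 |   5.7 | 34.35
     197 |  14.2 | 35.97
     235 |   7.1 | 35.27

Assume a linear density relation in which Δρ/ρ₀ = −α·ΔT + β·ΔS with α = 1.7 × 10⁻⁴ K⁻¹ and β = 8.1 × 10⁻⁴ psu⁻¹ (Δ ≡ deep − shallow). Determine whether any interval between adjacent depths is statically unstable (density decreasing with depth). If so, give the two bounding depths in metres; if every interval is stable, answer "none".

173–197 m

Evaluate Δρ/ρ₀ = −αΔT + βΔS across each adjacent pair:
  50–173 m: −αΔT+βΔS = −(1.7 × 10⁻⁴)(-11.0)+(8.1 × 10⁻⁴)(-1.47) = 6.8 × 10⁻⁴ → stable
  173–197 m: −αΔT+βΔS = −(1.7 × 10⁻⁴)(+8.5)+(8.1 × 10⁻⁴)(+1.62) = -1.3 × 10⁻⁴ → UNSTABLE
  197–235 m: −αΔT+βΔS = −(1.7 × 10⁻⁴)(-7.1)+(8.1 × 10⁻⁴)(-0.70) = 6.4 × 10⁻⁴ → stable
The 173–197 m interval has Δρ < 0: lighter water underlies denser water.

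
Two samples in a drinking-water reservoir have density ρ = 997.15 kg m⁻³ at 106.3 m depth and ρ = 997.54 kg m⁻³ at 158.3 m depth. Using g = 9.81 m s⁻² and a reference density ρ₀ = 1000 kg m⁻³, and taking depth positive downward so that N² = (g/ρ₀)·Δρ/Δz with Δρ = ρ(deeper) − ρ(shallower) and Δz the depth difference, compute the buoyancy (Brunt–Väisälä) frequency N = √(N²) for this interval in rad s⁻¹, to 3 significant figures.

Δρ = 997.54 − 997.15 = 0.39 kg m⁻³ over Δz = 158.3 − 106.3 = 52 m.
N² = (9.81/1000) × (0.39/52) = 7.3575 × 10⁻⁵ s⁻².
N = √(7.3575 × 10⁻⁵) = 8.5776 × 10⁻³ rad s⁻¹ ≈ 8.58 × 10⁻³ rad s⁻¹.
A positive N² confirms static stability across the interval.

8.58 × 10⁻³ rad s⁻¹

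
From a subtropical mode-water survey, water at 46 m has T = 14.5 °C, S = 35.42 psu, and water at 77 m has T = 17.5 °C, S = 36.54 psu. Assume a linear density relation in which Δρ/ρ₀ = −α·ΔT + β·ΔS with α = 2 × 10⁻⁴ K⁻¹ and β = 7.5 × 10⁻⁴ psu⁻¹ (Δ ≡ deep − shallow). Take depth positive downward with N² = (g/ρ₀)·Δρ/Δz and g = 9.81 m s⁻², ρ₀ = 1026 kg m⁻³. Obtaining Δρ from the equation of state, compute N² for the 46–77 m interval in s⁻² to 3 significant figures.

7.59 × 10⁻⁵ s⁻²

ΔT = +3.0 K, ΔS = +1.12 psu (deep − shallow).
Δρ/ρ₀ = −αΔT + βΔS = -6.00 × 10⁻⁴ + 8.40 × 10⁻⁴ = 2.40 × 10⁻⁴, so Δρ ≈ 0.2462 kg m⁻³.
N² = (g/ρ₀)·Δρ/Δz = g·(Δρ/ρ₀)/Δz = 9.81 × 2.40 × 10⁻⁴ / 31 = 7.5948 × 10⁻⁵ s⁻² ≈ 7.59 × 10⁻⁵ s⁻².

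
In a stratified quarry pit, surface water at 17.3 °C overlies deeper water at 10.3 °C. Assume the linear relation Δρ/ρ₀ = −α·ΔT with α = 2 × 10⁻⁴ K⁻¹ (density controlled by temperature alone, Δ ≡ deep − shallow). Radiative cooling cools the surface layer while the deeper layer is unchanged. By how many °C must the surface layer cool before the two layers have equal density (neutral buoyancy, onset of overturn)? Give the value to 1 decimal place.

With temperature the only control, equal density requires T_surf′ = T_deep.
T_surf′ = 10.3 °C.
Cooling required: 17.3 − 10.3 = 7.0 °C.

7.0 °C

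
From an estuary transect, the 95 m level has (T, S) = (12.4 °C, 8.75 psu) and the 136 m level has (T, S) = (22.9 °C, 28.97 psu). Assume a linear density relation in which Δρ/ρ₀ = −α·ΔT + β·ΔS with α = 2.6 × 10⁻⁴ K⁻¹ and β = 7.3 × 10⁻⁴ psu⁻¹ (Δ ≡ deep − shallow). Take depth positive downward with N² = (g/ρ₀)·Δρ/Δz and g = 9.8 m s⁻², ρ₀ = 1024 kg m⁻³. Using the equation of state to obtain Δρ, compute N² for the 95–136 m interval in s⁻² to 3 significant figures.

2.88 × 10⁻³ s⁻²

ΔT = +10.5 K, ΔS = +20.22 psu (deep − shallow).
Δρ/ρ₀ = −αΔT + βΔS = -2.73 × 10⁻³ + 0.0147606 = 0.0120306, so Δρ ≈ 12.32 kg m⁻³.
N² = (g/ρ₀)·Δρ/Δz = g·(Δρ/ρ₀)/Δz = 9.8 × 0.0120306 / 41 = 2.8756 × 10⁻³ s⁻² ≈ 2.88 × 10⁻³ s⁻².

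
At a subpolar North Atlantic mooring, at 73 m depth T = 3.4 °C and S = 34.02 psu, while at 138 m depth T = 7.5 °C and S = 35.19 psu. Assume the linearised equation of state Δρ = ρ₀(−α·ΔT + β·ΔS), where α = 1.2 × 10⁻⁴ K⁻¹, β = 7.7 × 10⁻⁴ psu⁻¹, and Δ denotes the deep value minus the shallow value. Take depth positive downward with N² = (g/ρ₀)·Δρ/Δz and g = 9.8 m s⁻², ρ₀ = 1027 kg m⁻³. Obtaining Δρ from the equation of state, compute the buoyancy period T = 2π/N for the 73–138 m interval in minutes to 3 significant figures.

13.3 min

ΔT = +4.1 K, ΔS = +1.17 psu (deep − shallow).
Δρ/ρ₀ = −αΔT + βΔS = -4.92 × 10⁻⁴ + 9.009 × 10⁻⁴ = 4.089 × 10⁻⁴, so Δρ ≈ 0.4199 kg m⁻³.
N² = (g/ρ₀)·Δρ/Δz = g·(Δρ/ρ₀)/Δz = 9.8 × 4.089 × 10⁻⁴ / 65 = 6.1650 × 10⁻⁵ s⁻².
N = √(6.1650 × 10⁻⁵) = 7.8518 × 10⁻³ rad s⁻¹ → T = 2π/N = 800.22 s = 13.337 min ≈ 13.3 min.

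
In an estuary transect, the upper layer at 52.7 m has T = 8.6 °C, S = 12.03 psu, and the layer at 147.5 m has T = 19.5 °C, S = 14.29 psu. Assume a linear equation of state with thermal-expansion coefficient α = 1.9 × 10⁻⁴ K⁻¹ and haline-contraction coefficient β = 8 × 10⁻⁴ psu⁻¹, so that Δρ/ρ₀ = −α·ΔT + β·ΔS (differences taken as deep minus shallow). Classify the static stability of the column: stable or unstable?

ΔT = 19.5 − 8.6 = +10.9 K and ΔS = 14.29 − 12.03 = +2.26 psu (deep − shallow).
−αΔT = -2.071 × 10⁻³; βΔS = 1.808 × 10⁻³; sum Δρ/ρ₀ = -2.63 × 10⁻⁴.
Δρ/ρ₀ < 0, so Δρ < 0: deeper water is lighter → statically unstable; the column would overturn.

unstable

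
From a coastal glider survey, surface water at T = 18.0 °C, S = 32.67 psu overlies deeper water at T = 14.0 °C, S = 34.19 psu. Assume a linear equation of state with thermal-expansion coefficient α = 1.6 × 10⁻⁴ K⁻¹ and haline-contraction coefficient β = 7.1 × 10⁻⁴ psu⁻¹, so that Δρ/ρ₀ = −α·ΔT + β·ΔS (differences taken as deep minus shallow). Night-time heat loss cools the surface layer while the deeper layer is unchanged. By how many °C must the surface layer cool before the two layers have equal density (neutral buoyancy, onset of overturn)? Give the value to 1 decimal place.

10.7 °C

Neutral buoyancy requires Δρ = 0, i.e. −α(T_deep − T_surf′) + β(S_deep − S_surf) = 0.
T_surf′ = T_deep − (β/α)·ΔS = 14.0 − (7.1 × 10⁻⁴/1.6 × 10⁻⁴)·(+1.52) = 7.255 °C.
Cooling required: 18.0 − (7.255) = 10.745 °C.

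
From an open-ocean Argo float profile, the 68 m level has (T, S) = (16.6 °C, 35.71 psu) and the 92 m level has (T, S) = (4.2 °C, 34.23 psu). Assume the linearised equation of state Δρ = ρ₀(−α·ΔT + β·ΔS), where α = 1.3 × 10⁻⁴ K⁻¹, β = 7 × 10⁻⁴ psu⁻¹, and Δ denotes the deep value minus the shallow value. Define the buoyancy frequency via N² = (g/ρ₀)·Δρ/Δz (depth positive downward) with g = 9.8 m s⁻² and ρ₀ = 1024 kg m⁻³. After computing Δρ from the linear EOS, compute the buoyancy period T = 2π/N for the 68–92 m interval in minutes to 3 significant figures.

ΔT = -12.4 K, ΔS = -1.48 psu (deep − shallow).
Δρ/ρ₀ = −αΔT + βΔS = 1.612 × 10⁻³ − 1.036 × 10⁻³ = 5.76 × 10⁻⁴, so Δρ ≈ 0.5898 kg m⁻³.
N² = (g/ρ₀)·Δρ/Δz = g·(Δρ/ρ₀)/Δz = 9.8 × 5.76 × 10⁻⁴ / 24 = 2.3520 × 10⁻⁴ s⁻².
N = √(2.3520 × 10⁻⁴) = 0.015336 rad s⁻¹ → T = 2π/N = 409.70 s = 6.8283 min ≈ 6.83 min.

6.83 min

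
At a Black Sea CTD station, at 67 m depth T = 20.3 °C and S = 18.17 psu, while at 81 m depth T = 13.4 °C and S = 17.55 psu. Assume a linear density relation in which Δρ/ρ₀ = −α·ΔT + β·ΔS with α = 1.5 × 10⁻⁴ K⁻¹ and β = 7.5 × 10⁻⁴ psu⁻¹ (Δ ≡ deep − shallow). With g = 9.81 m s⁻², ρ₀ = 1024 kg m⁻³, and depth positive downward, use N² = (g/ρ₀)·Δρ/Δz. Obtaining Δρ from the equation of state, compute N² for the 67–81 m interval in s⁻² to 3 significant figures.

3.99 × 10⁻⁴ s⁻²

ΔT = -6.9 K, ΔS = -0.62 psu (deep − shallow).
Δρ/ρ₀ = −αΔT + βΔS = 1.035 × 10⁻³ − 4.65 × 10⁻⁴ = 5.70 × 10⁻⁴, so Δρ ≈ 0.5837 kg m⁻³.
N² = (g/ρ₀)·Δρ/Δz = g·(Δρ/ρ₀)/Δz = 9.81 × 5.70 × 10⁻⁴ / 14 = 3.9941 × 10⁻⁴ s⁻² ≈ 3.99 × 10⁻⁴ s⁻².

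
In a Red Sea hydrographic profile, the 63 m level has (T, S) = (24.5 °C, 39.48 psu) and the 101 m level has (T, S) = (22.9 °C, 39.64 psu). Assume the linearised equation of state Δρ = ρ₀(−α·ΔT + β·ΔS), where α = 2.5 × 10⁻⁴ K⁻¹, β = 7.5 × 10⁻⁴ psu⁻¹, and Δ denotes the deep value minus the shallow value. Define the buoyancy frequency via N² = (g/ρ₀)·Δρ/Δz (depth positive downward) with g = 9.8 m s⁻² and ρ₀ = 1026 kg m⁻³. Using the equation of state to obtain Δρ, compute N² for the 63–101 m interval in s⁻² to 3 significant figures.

1.34 × 10⁻⁴ s⁻²

ΔT = -1.6 K, ΔS = +0.16 psu (deep − shallow).
Δρ/ρ₀ = −αΔT + βΔS = 4.00 × 10⁻⁴ + 1.20 × 10⁻⁴ = 5.20 × 10⁻⁴, so Δρ ≈ 0.5335 kg m⁻³.
N² = (g/ρ₀)·Δρ/Δz = g·(Δρ/ρ₀)/Δz = 9.8 × 5.20 × 10⁻⁴ / 38 = 1.3411 × 10⁻⁴ s⁻² ≈ 1.34 × 10⁻⁴ s⁻².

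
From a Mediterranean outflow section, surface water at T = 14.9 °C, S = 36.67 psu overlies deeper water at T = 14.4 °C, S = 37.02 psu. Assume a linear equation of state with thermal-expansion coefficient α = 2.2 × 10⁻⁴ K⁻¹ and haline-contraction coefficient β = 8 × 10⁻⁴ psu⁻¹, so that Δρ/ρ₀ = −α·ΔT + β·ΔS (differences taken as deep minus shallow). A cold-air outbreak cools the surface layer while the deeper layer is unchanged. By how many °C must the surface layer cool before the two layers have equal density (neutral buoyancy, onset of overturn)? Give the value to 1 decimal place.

1.8 °C

Neutral buoyancy requires Δρ = 0, i.e. −α(T_deep − T_surf′) + β(S_deep − S_surf) = 0.
T_surf′ = T_deep − (β/α)·ΔS = 14.4 − (8 × 10⁻⁴/2.2 × 10⁻⁴)·(+0.35) = 13.127 °C.
Cooling required: 14.9 − (13.127) = 1.773 °C.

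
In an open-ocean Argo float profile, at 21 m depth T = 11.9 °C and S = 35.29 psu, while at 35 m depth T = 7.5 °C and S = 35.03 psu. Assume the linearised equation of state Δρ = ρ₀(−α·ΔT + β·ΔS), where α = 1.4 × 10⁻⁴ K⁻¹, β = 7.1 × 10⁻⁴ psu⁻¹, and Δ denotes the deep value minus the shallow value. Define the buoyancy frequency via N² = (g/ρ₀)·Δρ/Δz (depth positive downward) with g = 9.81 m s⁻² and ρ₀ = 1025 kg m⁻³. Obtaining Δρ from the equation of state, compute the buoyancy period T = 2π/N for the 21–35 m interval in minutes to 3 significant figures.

6.02 min

ΔT = -4.4 K, ΔS = -0.26 psu (deep − shallow).
Δρ/ρ₀ = −αΔT + βΔS = 6.16 × 10⁻⁴ − 1.846 × 10⁻⁴ = 4.314 × 10⁻⁴, so Δρ ≈ 0.4422 kg m⁻³.
N² = (g/ρ₀)·Δρ/Δz = g·(Δρ/ρ₀)/Δz = 9.81 × 4.314 × 10⁻⁴ / 14 = 3.0229 × 10⁻⁴ s⁻².
N = √(3.0229 × 10⁻⁴) = 0.017386 rad s⁻¹ → T = 2π/N = 361.39 s = 6.0232 min ≈ 6.02 min.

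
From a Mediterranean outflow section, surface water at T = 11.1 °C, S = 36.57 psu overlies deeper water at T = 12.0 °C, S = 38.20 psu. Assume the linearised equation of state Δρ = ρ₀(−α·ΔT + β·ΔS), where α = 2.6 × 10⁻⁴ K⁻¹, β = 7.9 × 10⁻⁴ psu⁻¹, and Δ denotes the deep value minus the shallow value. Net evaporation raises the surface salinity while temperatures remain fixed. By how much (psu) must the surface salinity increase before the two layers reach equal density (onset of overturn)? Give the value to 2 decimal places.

Neutral buoyancy requires −α(T_deep − T_surf) + β(S_deep − S_surf′) = 0.
S_surf′ = S_deep − (α/β)·ΔT = 38.20 − (2.6 × 10⁻⁴/7.9 × 10⁻⁴)·(+0.9) = 37.9038 psu.
Increase required: 37.9038 − 36.57 = 1.3338 psu.

1.33 psu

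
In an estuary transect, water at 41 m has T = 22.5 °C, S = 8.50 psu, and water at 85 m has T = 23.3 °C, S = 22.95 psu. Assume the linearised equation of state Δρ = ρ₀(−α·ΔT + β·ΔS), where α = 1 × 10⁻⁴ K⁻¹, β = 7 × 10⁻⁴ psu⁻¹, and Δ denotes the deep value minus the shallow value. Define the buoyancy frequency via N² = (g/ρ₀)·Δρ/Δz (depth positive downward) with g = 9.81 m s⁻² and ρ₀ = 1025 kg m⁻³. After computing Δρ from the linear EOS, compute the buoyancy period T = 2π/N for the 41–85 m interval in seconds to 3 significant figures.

ΔT = +0.8 K, ΔS = +14.45 psu (deep − shallow).
Δρ/ρ₀ = −αΔT + βΔS = -8.00 × 10⁻⁵ + 0.010115 = 0.010035, so Δρ ≈ 10.29 kg m⁻³.
N² = (g/ρ₀)·Δρ/Δz = g·(Δρ/ρ₀)/Δz = 9.81 × 0.010035 / 44 = 2.2373 × 10⁻³ s⁻².
N = √(2.2373 × 10⁻³) = 0.047300 rad s⁻¹ → T = 2π/N = 132.84 s ≈ 133 s.

133 s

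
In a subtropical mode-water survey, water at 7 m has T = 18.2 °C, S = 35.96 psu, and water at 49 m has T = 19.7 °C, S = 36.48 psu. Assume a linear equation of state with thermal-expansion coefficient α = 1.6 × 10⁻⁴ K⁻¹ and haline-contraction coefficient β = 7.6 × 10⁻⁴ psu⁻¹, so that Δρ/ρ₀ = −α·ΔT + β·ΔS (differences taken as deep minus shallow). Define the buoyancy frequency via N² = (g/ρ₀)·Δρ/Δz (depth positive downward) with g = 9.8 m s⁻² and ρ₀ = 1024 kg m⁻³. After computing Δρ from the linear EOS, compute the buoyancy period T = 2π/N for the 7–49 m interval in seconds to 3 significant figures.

1.04 × 10³ s

ΔT = +1.5 K, ΔS = +0.52 psu (deep − shallow).
Δρ/ρ₀ = −αΔT + βΔS = -2.40 × 10⁻⁴ + 3.952 × 10⁻⁴ = 1.552 × 10⁻⁴, so Δρ ≈ 0.1589 kg m⁻³.
N² = (g/ρ₀)·Δρ/Δz = g·(Δρ/ρ₀)/Δz = 9.8 × 1.552 × 10⁻⁴ / 42 = 3.6213 × 10⁻⁵ s⁻².
N = √(3.6213 × 10⁻⁵) = 6.0177 × 10⁻³ rad s⁻¹ → T = 2π/N = 1.0441 × 10³ s ≈ 1.04 × 10³ s.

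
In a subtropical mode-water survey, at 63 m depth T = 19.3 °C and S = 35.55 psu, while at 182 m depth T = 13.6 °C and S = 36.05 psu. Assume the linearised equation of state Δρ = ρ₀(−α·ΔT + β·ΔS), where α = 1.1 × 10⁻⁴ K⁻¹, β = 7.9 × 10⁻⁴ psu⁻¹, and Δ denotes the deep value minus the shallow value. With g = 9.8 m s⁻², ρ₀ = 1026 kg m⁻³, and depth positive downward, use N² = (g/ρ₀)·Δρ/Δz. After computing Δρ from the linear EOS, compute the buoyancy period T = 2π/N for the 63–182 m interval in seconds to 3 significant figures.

685 s

ΔT = -5.7 K, ΔS = +0.50 psu (deep − shallow).
Δρ/ρ₀ = −αΔT + βΔS = 6.27 × 10⁻⁴ + 3.95 × 10⁻⁴ = 1.022 × 10⁻³, so Δρ ≈ 1.049 kg m⁻³.
N² = (g/ρ₀)·Δρ/Δz = g·(Δρ/ρ₀)/Δz = 9.8 × 1.022 × 10⁻³ / 119 = 8.4165 × 10⁻⁵ s⁻².
N = √(8.4165 × 10⁻⁵) = 9.1741 × 10⁻³ rad s⁻¹ → T = 2π/N = 684.88 s ≈ 685 s.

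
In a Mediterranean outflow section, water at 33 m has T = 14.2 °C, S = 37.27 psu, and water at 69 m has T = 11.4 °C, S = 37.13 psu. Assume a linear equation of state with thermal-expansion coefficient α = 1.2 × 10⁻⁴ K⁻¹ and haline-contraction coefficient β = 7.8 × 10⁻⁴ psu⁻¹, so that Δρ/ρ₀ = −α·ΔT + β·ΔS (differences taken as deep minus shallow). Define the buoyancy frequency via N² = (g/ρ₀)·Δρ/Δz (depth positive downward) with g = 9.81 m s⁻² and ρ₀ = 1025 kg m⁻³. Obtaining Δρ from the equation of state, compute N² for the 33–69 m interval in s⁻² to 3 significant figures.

6.18 × 10⁻⁵ s⁻²

ΔT = -2.8 K, ΔS = -0.14 psu (deep − shallow).
Δρ/ρ₀ = −αΔT + βΔS = 3.36 × 10⁻⁴ − 1.092 × 10⁻⁴ = 2.268 × 10⁻⁴, so Δρ ≈ 0.2325 kg m⁻³.
N² = (g/ρ₀)·Δρ/Δz = g·(Δρ/ρ₀)/Δz = 9.81 × 2.268 × 10⁻⁴ / 36 = 6.1803 × 10⁻⁵ s⁻² ≈ 6.18 × 10⁻⁵ s⁻².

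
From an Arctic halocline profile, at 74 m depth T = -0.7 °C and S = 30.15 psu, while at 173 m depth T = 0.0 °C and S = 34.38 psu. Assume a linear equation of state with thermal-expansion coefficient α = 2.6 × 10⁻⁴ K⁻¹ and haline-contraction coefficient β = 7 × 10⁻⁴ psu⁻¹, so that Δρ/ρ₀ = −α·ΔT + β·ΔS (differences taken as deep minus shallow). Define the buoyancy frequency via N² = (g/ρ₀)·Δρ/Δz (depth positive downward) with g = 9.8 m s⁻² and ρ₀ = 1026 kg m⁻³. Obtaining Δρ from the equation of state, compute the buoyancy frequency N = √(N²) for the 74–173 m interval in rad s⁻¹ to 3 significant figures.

0.0166 rad s⁻¹

ΔT = +0.7 K, ΔS = +4.23 psu (deep − shallow).
Δρ/ρ₀ = −αΔT + βΔS = -1.82 × 10⁻⁴ + 2.961 × 10⁻³ = 2.779 × 10⁻³, so Δρ ≈ 2.851 kg m⁻³.
N² = (g/ρ₀)·Δρ/Δz = g·(Δρ/ρ₀)/Δz = 9.8 × 2.779 × 10⁻³ / 99 = 2.7509 × 10⁻⁴ s⁻².
N = √(2.7509 × 10⁻⁴) = 0.016586 rad s⁻¹ ≈ 0.0166 rad s⁻¹.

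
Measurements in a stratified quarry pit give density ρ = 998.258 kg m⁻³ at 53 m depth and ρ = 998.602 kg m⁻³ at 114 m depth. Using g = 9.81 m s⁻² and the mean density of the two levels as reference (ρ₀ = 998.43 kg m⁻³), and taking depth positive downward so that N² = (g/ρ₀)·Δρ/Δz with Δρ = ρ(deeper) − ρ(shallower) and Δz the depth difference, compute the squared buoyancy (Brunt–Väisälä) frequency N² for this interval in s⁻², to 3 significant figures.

5.54 × 10⁻⁵ s⁻²

Δρ = 998.602 − 998.258 = 0.344 kg m⁻³ over Δz = 114 − 53 = 61 m.
N² = (9.81/998.43) × (0.344/61) = 5.5409 × 10⁻⁵ s⁻² ≈ 5.54 × 10⁻⁵ s⁻².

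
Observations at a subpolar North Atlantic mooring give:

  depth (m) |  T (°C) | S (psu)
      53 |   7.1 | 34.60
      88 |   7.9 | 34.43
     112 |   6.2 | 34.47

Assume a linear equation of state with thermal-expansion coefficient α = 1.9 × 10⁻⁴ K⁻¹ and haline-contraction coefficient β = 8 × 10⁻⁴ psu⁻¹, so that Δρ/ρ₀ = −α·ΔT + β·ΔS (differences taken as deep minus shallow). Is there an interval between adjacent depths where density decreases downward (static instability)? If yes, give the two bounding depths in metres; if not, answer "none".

53–88 m

Evaluate Δρ/ρ₀ = −αΔT + βΔS across each adjacent pair:
  53–88 m: −αΔT+βΔS = −(1.9 × 10⁻⁴)(+0.8)+(8 × 10⁻⁴)(-0.17) = -2.9 × 10⁻⁴ → UNSTABLE
  88–112 m: −αΔT+βΔS = −(1.9 × 10⁻⁴)(-1.7)+(8 × 10⁻⁴)(+0.04) = 3.6 × 10⁻⁴ → stable
The 53–88 m interval has Δρ < 0: lighter water underlies denser water.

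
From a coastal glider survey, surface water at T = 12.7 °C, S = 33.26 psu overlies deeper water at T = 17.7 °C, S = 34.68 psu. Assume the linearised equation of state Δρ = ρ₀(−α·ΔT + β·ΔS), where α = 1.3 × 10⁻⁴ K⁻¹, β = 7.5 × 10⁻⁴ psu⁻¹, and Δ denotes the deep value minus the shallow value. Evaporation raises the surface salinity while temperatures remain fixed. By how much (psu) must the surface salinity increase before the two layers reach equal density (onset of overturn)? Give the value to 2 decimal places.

Neutral buoyancy requires −α(T_deep − T_surf) + β(S_deep − S_surf′) = 0.
S_surf′ = S_deep − (α/β)·ΔT = 34.68 − (1.3 × 10⁻⁴/7.5 × 10⁻⁴)·(+5.0) = 33.8133 psu.
Increase required: 33.8133 − 33.26 = 0.5533 psu.

0.55 psu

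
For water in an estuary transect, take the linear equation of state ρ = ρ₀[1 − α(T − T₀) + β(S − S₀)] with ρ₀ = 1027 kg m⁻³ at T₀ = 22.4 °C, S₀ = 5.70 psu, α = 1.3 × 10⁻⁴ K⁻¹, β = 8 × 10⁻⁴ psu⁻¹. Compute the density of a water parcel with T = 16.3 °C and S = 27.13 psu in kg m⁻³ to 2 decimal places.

T − T₀ = -6.1 K, S − S₀ = +21.43 psu.
Bracket = 1 − α·(-6.1) + β·(+21.43) = 1 + (0.017937) = 1.0179370.
ρ = 1027 × 1.0179370 = 1045.42 kg m⁻³.

1045.42 kg m⁻³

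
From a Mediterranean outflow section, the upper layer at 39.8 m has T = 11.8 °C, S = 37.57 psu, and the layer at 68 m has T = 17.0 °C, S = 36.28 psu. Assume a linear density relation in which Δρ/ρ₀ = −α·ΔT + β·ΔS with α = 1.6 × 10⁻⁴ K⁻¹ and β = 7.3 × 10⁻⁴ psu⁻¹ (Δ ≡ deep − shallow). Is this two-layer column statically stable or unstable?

unstable

ΔT = 17.0 − 11.8 = +5.2 K and ΔS = 36.28 − 37.57 = -1.29 psu (deep − shallow).
−αΔT = -8.32 × 10⁻⁴; βΔS = -9.417 × 10⁻⁴; sum Δρ/ρ₀ = -1.7737 × 10⁻³.
Δρ/ρ₀ < 0, so Δρ < 0: deeper water is lighter → statically unstable; the column would overturn.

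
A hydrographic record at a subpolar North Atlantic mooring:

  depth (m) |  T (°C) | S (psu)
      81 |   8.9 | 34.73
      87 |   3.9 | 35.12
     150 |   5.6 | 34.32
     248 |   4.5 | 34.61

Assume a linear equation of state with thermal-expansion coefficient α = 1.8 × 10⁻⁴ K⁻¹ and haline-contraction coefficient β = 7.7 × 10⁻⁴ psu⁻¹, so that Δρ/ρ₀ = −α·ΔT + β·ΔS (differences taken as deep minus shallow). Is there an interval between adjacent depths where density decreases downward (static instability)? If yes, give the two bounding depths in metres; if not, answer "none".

87–150 m

Evaluate Δρ/ρ₀ = −αΔT + βΔS across each adjacent pair:
  81–87 m: −αΔT+βΔS = −(1.8 × 10⁻⁴)(-5.0)+(7.7 × 10⁻⁴)(+0.39) = 1.2 × 10⁻³ → stable
  87–150 m: −αΔT+βΔS = −(1.8 × 10⁻⁴)(+1.7)+(7.7 × 10⁻⁴)(-0.80) = -9.2 × 10⁻⁴ → UNSTABLE
  150–248 m: −αΔT+βΔS = −(1.8 × 10⁻⁴)(-1.1)+(7.7 × 10⁻⁴)(+0.29) = 4.2 × 10⁻⁴ → stable
The 87–150 m interval has Δρ < 0: lighter water underlies denser water.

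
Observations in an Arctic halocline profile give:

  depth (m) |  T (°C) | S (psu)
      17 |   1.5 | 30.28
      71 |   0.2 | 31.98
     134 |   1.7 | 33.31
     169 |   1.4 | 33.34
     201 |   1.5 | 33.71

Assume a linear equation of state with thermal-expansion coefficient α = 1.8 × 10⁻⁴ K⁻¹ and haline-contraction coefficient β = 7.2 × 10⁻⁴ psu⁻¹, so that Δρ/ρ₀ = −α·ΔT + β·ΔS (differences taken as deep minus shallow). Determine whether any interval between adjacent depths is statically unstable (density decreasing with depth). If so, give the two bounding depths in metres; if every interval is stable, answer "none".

Evaluate Δρ/ρ₀ = −αΔT + βΔS across each adjacent pair:
  17–71 m: −αΔT+βΔS = −(1.8 × 10⁻⁴)(-1.3)+(7.2 × 10⁻⁴)(+1.70) = 1.5 × 10⁻³ → stable
  71–134 m: −αΔT+βΔS = −(1.8 × 10⁻⁴)(+1.5)+(7.2 × 10⁻⁴)(+1.33) = 6.9 × 10⁻⁴ → stable
  134–169 m: −αΔT+βΔS = −(1.8 × 10⁻⁴)(-0.3)+(7.2 × 10⁻⁴)(+0.03) = 7.6 × 10⁻⁵ → stable
  169–201 m: −αΔT+βΔS = −(1.8 × 10⁻⁴)(+0.1)+(7.2 × 10⁻⁴)(+0.37) = 2.5 × 10⁻⁴ → stable
Every interval has Δρ > 0: the column is stably stratified throughout.

none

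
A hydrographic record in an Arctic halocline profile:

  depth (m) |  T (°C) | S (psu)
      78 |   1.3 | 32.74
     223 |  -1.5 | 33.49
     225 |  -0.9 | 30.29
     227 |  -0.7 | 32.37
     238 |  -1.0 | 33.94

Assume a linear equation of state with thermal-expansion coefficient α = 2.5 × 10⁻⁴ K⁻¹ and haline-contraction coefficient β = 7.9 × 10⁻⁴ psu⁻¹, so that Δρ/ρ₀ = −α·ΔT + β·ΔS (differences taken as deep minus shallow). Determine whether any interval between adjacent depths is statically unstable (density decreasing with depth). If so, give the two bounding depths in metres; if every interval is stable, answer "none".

Evaluate Δρ/ρ₀ = −αΔT + βΔS across each adjacent pair:
  78–223 m: −αΔT+βΔS = −(2.5 × 10⁻⁴)(-2.8)+(7.9 × 10⁻⁴)(+0.75) = 1.3 × 10⁻³ → stable
  223–225 m: −αΔT+βΔS = −(2.5 × 10⁻⁴)(+0.6)+(7.9 × 10⁻⁴)(-3.20) = -2.7 × 10⁻³ → UNSTABLE
  225–227 m: −αΔT+βΔS = −(2.5 × 10⁻⁴)(+0.2)+(7.9 × 10⁻⁴)(+2.08) = 1.6 × 10⁻³ → stable
  227–238 m: −αΔT+βΔS = −(2.5 × 10⁻⁴)(-0.3)+(7.9 × 10⁻⁴)(+1.57) = 1.3 × 10⁻³ → stable
The 223–225 m interval has Δρ < 0: lighter water underlies denser water.

223–225 m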